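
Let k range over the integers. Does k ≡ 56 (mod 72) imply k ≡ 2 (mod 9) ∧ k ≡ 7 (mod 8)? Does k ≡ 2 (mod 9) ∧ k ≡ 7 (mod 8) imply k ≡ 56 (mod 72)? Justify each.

[⇒] This fails: k = 56 gives 56 ≡ 56 (mod 72) but 56 ≡ 0 (mod 8), so the conjunction on the right does not hold.

[⇐] This fails: k = 47 satisfies both congruences on the right (47 ≡ 2 mod 9 and 47 ≡ 7 mod 8) yet 47 ≡ 47 (mod 72), not 56.

(⇒) fails and (⇐) fails.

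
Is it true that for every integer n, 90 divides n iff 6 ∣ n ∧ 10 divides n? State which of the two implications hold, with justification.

(⇒) If 90 ∣ n, write n = 90q. Since 90 = 15·6, n = 6·(15q), so 6 ∣ n; and since 90 = 9·10, n = 10·(9q), so 10 ∣ n.

(⇐) This fails: take n = 30. Both 6 ∣ 30 and 10 ∣ 30, yet 30 is not a multiple of 90 (since 30 = 0·90 + 30), so 90 ∤ 30.

Only the forward direction holds.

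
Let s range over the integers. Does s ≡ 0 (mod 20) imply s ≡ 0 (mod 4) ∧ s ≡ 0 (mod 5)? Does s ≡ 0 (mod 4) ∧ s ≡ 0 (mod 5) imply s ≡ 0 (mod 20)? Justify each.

[⇐] If s ≡ 0 (mod 4) and s ≡ 0 (mod 5), then by the Chinese remainder theorem s ≡ 0 (mod 20). This is exactly s ≡ 0 (mod 20).

[⇒] Suppose s ≡ 0 (mod 20); write s = 20j + 0. Since 4 ∣ 20, reducing mod 4 gives s ≡ 0 (mod 4); since 5 ∣ 20, reducing mod 5 gives s ≡ 0 (mod 5).

Both directions hold; the statement is true.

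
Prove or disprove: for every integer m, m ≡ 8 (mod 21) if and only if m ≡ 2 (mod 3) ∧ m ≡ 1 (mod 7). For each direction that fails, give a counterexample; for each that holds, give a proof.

(→) Suppose m ≡ 8 (mod 21); write m = 21j + 8. Since 3 ∣ 21, reducing mod 3 gives m ≡ 8 ≡ 2 (mod 3); since 7 ∣ 21, reducing mod 7 gives m ≡ 8 ≡ 1 (mod 7).

(←) Conversely, if m ≡ 2 (mod 3) and m ≡ 1 (mod 7), then by the Chinese remainder theorem m ≡ 8 (mod 21). This is exactly m ≡ 8 (mod 21).

Equivalent; both directions hold.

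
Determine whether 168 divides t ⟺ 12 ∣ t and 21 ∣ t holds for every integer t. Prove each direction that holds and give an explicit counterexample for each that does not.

[⇒] If 168 ∣ t, write t = 168q. Since 168 = 14·12, t = 12·(14q), so 12 ∣ t; and since 168 = 8·21, t = 21·(8q), so 21 ∣ t.

[⇐] This fails: take t = 84. Both 12 ∣ 84 and 21 ∣ 84, yet 84 is not a multiple of 168 (since 84 = 0·168 + 84), so 168 ∤ 84.

(⇒) holds; (⇐) fails.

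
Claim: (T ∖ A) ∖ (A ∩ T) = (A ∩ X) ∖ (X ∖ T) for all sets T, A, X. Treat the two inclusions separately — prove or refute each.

(⊆) fails and (⊇) fails.

Forward inclusion. This inclusion fails. Take T = {1}, A = ∅, X = ∅; then 1 ∈ (T ∖ A) ∖ (A ∩ T) but 1 ∉ (A ∩ X) ∖ (X ∖ T).

Reverse inclusion. This inclusion fails. Take T = {1}, A = {1}, X = {1}; then 1 ∈ (A ∩ X) ∖ (X ∖ T) but 1 ∉ (T ∖ A) ∖ (A ∩ T).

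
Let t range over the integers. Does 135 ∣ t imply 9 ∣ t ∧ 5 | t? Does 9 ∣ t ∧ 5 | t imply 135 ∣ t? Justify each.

(⟹) If 135 ∣ t, write t = 135q. Since 135 = 15·9, t = 9·(15q), so 9 ∣ t; and since 135 = 27·5, t = 5·(27q), so 5 ∣ t.

(⟸) This fails: take t = 45. Both 9 ∣ 45 and 5 ∣ 45, yet 45 is not a multiple of 135 (since 45 = 0·135 + 45), so 135 ∤ 45.

Not equivalent: only (⇒) holds.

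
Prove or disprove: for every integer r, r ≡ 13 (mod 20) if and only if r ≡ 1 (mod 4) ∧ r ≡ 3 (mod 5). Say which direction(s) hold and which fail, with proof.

Converse. If r ≡ 1 (mod 4) and r ≡ 3 (mod 5), then by the Chinese remainder theorem r ≡ 13 (mod 20). This is exactly r ≡ 13 (mod 20).

Forward direction. Suppose r ≡ 13 (mod 20); write r = 20j + 13. Since 4 ∣ 20, reducing mod 4 gives r ≡ 13 ≡ 1 (mod 4); since 5 ∣ 20, reducing mod 5 gives r ≡ 13 ≡ 3 (mod 5).

Equivalent; both directions hold.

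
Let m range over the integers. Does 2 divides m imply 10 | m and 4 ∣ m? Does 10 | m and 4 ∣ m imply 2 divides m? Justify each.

The forward direction fails; the converse holds.

(⇒) This fails: take m = 2. Certainly 2 ∣ 2, but 10 ∤ 2.

(⇐) Suppose 10 ∣ m and 4 ∣ m. Any common multiple of 10 and 4 is a multiple of their lcm; here lcm(10, 4) = 10·4/gcd(10, 4) = 40/2 = 20, so 20 ∣ m. Since 2 ∣ 20, it follows that 2 ∣ m.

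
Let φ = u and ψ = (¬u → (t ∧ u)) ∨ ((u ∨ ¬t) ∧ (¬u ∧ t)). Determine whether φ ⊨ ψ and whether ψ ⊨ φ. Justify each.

[⇐] Assume the antecedent. If u is true, u reduces to true regardless of the other variables. If u is false, the antecedent cannot hold. Either way u holds.

[⇒] Assume the antecedent. If u is true, the consequent reduces to true regardless of the other variables. If u is false, the antecedent cannot hold. Either way the consequent holds.

The biconditional holds.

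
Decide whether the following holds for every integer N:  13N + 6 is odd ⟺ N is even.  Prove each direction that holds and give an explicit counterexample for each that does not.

Neither direction holds.

(→) This fails: N = 3 gives 13N + 6 = 45, which is odd, but 3 is odd, not even.

(←) This also fails: N = 0 is even, but 13N + 6 = 6 is even, not odd.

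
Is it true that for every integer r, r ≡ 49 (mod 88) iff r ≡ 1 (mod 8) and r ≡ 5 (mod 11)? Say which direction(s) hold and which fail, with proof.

Both directions hold; the statement is true.

[⇒] Suppose r ≡ 49 (mod 88); write r = 88j + 49. Since 8 ∣ 88, reducing mod 8 gives r ≡ 49 ≡ 1 (mod 8); since 11 ∣ 88, reducing mod 11 gives r ≡ 49 ≡ 5 (mod 11).

[⇐] Conversely, if r ≡ 1 (mod 8) and r ≡ 5 (mod 11), then by the Chinese remainder theorem r ≡ 49 (mod 88). This is exactly r ≡ 49 (mod 88).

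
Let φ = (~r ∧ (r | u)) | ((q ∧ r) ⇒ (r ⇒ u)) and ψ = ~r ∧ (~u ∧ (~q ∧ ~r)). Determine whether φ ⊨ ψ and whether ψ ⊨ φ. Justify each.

(⇐) Assume the antecedent. If u is true, the antecedent cannot hold. If u is false, the antecedent forces (u = F, r = F, q = F), and the consequent holds there. Either way the consequent holds.

(⇒) This fails. Under u = T, r = F, q = F, the left side is true but the right side is false.

(⇒) fails; (⇐) holds.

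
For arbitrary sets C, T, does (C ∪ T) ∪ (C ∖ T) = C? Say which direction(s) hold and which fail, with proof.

Forward inclusion. This inclusion fails. Take C = ∅, T = {1}; then 1 ∈ (C ∪ T) ∪ (C ∖ T) but 1 ∉ C.

Reverse inclusion. Let x ∈ C. Then either x ∈ C and x ∉ T; or x ∈ C ∩ T. In each case x ∈ (C ∪ T) ∪ (C ∖ T), so C ⊆ (C ∪ T) ∪ (C ∖ T).

The sets are not equal: only the reverse inclusion holds.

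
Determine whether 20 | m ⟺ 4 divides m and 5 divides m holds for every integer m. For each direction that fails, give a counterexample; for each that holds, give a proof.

(→) If 20 ∣ m, write m = 20q. Since 20 = 5·4, m = 4·(5q), so 4 ∣ m; and since 20 = 4·5, m = 5·(4q), so 5 ∣ m.

(←) Suppose 4 ∣ m and 5 ∣ m. Any common multiple of 4 and 5 is a multiple of their lcm; here gcd(4, 5) = 1, so lcm(4, 5) = 4·5 = 20, so 20 ∣ m.

Both directions hold; the statement is true.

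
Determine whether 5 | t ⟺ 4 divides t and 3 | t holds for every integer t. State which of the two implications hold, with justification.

Both directions fail.

(⇒) This fails: take t = 5. Certainly 5 ∣ 5, but 4 ∤ 5.

(⇐) This fails: take t = 12. Both 4 ∣ 12 and 3 ∣ 12, yet 12 is not a multiple of 5 (since 12 = 2·5 + 2), so 5 ∤ 12.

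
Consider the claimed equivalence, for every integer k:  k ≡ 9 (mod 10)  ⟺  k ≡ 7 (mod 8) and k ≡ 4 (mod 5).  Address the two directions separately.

The forward direction fails; the converse holds.

(→) This fails: k = 9 gives 9 ≡ 9 (mod 10) but 9 ≡ 1 (mod 8), so the conjunction on the right does not hold.

(←) Conversely, if k ≡ 7 (mod 8) and k ≡ 4 (mod 5), then by the Chinese remainder theorem k ≡ 39 (mod 40). Since 39 ≡ 9 (mod 10) and 10 ∣ 40, we get k ≡ 9 (mod 10).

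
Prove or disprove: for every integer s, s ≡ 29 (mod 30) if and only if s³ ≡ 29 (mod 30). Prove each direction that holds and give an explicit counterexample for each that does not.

Forward direction. Suppose s ≡ 29 (mod 30). Write s = 30j + 29. Then (30j + 29)³ = 27000j³ + 78300j² + 75690j + 24389 = 30(900j³ + 2610j² + 2523j + 812) + 29, so s³ ≡ 29 (mod 30).

Converse. Suppose s³ ≡ 29 (mod 30). The only residue r in {0, …, 29} with r³ ≡ 29 (mod 30) is r = 29, so s ≡ 29 (mod 30).

Both directions hold; the statement is true.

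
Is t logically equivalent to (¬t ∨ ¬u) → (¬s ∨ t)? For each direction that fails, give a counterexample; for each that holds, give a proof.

Not equivalent: only (⇒) holds.

(→) Assume the antecedent. If t is true, (¬t ∨ ¬u) → (¬s ∨ t) reduces to true regardless of the other variables. If t is false, the antecedent cannot hold. Either way (¬t ∨ ¬u) → (¬s ∨ t) holds.

(←) This fails. Under t = F, u = F, s = F, the left side is false but the right side is true.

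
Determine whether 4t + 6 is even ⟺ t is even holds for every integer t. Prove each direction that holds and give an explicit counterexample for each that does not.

(⇐) Suppose t is even. Since 4 is even, 4t is even for every t, so 4t + 6 has the same parity as 6, which is even. Hence 4t + 6 is even.

(⇒) This fails: take t = 3. Then 4t + 6 = 18, which is even, yet t = 3 is odd, not even.

Not equivalent: only (⇐) holds.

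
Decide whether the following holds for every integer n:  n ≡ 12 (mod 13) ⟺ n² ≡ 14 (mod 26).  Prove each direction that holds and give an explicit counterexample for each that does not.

Neither implication holds.

Forward direction. This fails: take n = 25. Then 25 ≡ 12 (mod 13), but 25² = 625 ≡ 1 (mod 26), not 14.

Converse. This fails: take n = 14. Then 14² = 196 ≡ 14 (mod 26), yet 14 ≡ 1 (mod 13), not 12.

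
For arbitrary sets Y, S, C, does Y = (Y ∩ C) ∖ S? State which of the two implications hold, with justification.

(⊆) This inclusion fails. Take Y = {1}, S = ∅, C = ∅; then 1 ∈ Y but 1 ∉ (Y ∩ C) ∖ S.

(⊇) Let x ∈ (Y ∩ C) ∖ S. Then x ∈ Y ∩ C and x ∉ S, from which x ∈ Y.

The sets are not equal: only the reverse inclusion holds.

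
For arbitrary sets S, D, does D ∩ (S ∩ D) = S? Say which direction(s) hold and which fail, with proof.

(⟹) Let x ∈ D ∩ (S ∩ D). Then x ∈ S ∩ D, from which x ∈ S.

(⟸) This inclusion fails. Take S = {1}, D = ∅; then 1 ∈ S but 1 ∉ D ∩ (S ∩ D).

(⊆) holds; (⊇) fails.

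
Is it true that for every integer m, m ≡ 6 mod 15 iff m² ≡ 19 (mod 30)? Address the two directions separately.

(→) This fails: take m = 6. Then 6 ≡ 6 (mod 15), but 6² = 36 ≡ 6 (mod 30), not 19.

(←) This fails: take m = 7. Then 7² = 49 ≡ 19 (mod 30), yet 7 ≡ 7 (mod 15), not 6.

Neither direction holds.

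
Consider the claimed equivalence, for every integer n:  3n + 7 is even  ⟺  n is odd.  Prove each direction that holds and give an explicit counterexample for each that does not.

Equivalent; both directions hold.

[⇒] Suppose 3n + 7 is even. Since 3 is odd, 3n and n have the same parity, so 3n + 7 ≡ n + 7 (mod 2). As 7 is odd, 3n + 7 is even exactly when n is odd. Thus n is odd.

[⇐] Conversely, suppose n is odd; write n = 2j + 1. Then 3n + 7 = 3·(2j + 1) + 7 = 2·3j + 10, which is even.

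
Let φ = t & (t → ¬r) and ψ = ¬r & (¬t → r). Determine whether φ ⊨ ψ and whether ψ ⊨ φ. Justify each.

(→) Assume the antecedent. If r is true, the antecedent cannot hold. If r is false, the antecedent forces (r = F, t = T), and ¬r & (¬t → r) holds there. Either way ¬r & (¬t → r) holds.

(←) Assume the antecedent. If r is true, the antecedent cannot hold. If r is false, the antecedent forces (r = F, t = T), and t & (t → ¬r) holds there. Either way t & (t → ¬r) holds.

Both directions hold; the statement is true.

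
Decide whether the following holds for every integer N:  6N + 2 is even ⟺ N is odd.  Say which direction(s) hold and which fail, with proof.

[⇒] This fails: take N = 2. Then 6N + 2 = 14, which is even, yet N = 2 is even, not odd.

[⇐] Suppose N is odd. Since 6 is even, 6N is even for every N, so 6N + 2 has the same parity as 2, which is even. Hence 6N + 2 is even.

Only the converse holds.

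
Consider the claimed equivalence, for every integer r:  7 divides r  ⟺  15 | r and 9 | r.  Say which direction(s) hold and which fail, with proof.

(→) This fails: take r = 7. Certainly 7 ∣ 7, but 15 ∤ 7.

(←) This fails: take r = 45. Both 15 ∣ 45 and 9 ∣ 45, yet 45 is not a multiple of 7 (since 45 = 6·7 + 3), so 7 ∤ 45.

(⇒) fails and (⇐) fails.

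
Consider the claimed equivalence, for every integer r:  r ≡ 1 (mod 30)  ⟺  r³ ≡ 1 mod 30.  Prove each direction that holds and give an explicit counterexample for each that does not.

Converse. Suppose r³ ≡ 1 (mod 30). The only residue r in {0, …, 29} with r³ ≡ 1 (mod 30) is r = 1, so r ≡ 1 (mod 30).

Forward direction. Suppose r ≡ 1 (mod 30). Write r = 30j + 1. Then (30j + 1)³ = 27000j³ + 2700j² + 90j + 1 = 30(900j³ + 90j² + 3j) + 1, so r³ ≡ 1 (mod 30).

Both directions hold; the statement is true.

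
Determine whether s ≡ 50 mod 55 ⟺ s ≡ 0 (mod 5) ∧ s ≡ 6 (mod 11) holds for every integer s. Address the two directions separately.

[⇒] Suppose s ≡ 50 (mod 55); write s = 55j + 50. Since 5 ∣ 55, reducing mod 5 gives s ≡ 50 ≡ 0 (mod 5); since 11 ∣ 55, reducing mod 11 gives s ≡ 50 ≡ 6 (mod 11).

[⇐] Conversely, if s ≡ 0 (mod 5) and s ≡ 6 (mod 11), then by the Chinese remainder theorem s ≡ 50 (mod 55). This is exactly s ≡ 50 (mod 55).

Both directions hold; the statement is true.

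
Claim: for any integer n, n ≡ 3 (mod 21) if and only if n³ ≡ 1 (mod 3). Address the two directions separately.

(→) This fails: take n = 3. Then 3 ≡ 3 (mod 21), but 3³ = 27 ≡ 0 (mod 3), not 1.

(←) This fails: take n = 1. Then 1³ = 1 ≡ 1 (mod 3), yet 1 ≡ 1 (mod 21), not 3.

(⇒) fails and (⇐) fails.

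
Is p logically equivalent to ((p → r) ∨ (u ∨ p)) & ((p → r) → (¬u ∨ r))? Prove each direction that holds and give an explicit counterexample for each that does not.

(⇒) Assume the antecedent. If r is true, the consequent reduces to true regardless of the other variables. If r is false, the antecedent forces (r = F, p = T, u = F) or (r = F, p = T, u = T), and the consequent holds there. Either way the consequent holds.

(⇐) This fails. Under r = F, p = F, u = F, the left side is false but the right side is true.

(⇒) holds; (⇐) fails.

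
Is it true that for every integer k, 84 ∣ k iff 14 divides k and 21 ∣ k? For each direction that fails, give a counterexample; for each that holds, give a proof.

Only the forward direction holds.

(→) If 84 ∣ k, write k = 84q. Since 84 = 6·14, k = 14·(6q), so 14 ∣ k; and since 84 = 4·21, k = 21·(4q), so 21 ∣ k.

(←) This fails: take k = 42. Both 14 ∣ 42 and 21 ∣ 42, yet 42 is not a multiple of 84 (since 42 = 0·84 + 42), so 84 ∤ 42.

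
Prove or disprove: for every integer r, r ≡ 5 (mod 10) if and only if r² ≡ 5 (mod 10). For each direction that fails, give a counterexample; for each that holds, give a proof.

The biconditional holds.

[⇒] Suppose r ≡ 5 (mod 10). Write r = 10j + 5. Then (10j + 5)² = 100j² + 100j + 25 = 10(10j² + 10j + 2) + 5, so r² ≡ 5 (mod 10).

[⇐] Conversely, suppose r² ≡ 5 (mod 10). The only residue r in {0, …, 9} with r² ≡ 5 (mod 10) is r = 5, so r ≡ 5 (mod 10).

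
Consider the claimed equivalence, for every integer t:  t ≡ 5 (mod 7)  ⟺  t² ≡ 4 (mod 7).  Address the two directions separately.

Not equivalent: only (⇒) holds.

(⟹) Suppose t ≡ 5 (mod 7). Write t = 7j + 5. Then (7j + 5)² = 49j² + 70j + 25 = 7(7j² + 10j + 3) + 4, so t² ≡ 4 (mod 7).

(⟸) This fails: take t = 2. Then 2² = 4 ≡ 4 (mod 7), yet 2 ≡ 2 (mod 7), not 5.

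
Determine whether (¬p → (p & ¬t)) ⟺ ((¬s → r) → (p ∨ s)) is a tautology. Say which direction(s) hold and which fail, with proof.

[⇒] Assume the antecedent. If p is true, (¬s → r) → (p ∨ s) reduces to true regardless of the other variables. If p is false, the antecedent cannot hold. Either way (¬s → r) → (p ∨ s) holds.

[⇐] This fails. Under t = F, p = F, r = F, s = F, the left side is false but the right side is true.

Only the forward implication holds.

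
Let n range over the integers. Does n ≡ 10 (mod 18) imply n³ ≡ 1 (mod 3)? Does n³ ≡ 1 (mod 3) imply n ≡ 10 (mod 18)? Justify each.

(⇒) Suppose n ≡ 10 (mod 18). Then n³ ≡ 10³ = 1000 (mod 18), and since 3 ∣ 18, also n³ ≡ 1 (mod 3).

(⇐) This fails: take n = 1. Then 1³ = 1 ≡ 1 (mod 3), yet 1 ≡ 1 (mod 18), not 10.

Only the forward direction holds.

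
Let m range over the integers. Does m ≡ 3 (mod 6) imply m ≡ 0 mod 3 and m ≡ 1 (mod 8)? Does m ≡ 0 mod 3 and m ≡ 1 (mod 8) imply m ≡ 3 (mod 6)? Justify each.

The forward direction fails; the converse holds.

(⟹) This fails: m = 3 gives 3 ≡ 3 (mod 6) but 3 ≡ 3 (mod 8), so the conjunction on the right does not hold.

(⟸) Conversely, if m ≡ 0 (mod 3) and m ≡ 1 (mod 8), then by the Chinese remainder theorem m ≡ 9 (mod 24). Since 9 ≡ 3 (mod 6) and 6 ∣ 24, we get m ≡ 3 (mod 6).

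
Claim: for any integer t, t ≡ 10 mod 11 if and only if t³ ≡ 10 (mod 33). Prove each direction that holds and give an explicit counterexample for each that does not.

(⇒) fails; (⇐) holds.

(→) This fails: take t = 21. Then 21 ≡ 10 (mod 11), but 21³ = 9261 ≡ 21 (mod 33), not 10.

(←) Conversely, the residues r modulo 33 with r³ ≡ 10 (mod 33) are exactly {10}, and each is ≡ 10 (mod 11).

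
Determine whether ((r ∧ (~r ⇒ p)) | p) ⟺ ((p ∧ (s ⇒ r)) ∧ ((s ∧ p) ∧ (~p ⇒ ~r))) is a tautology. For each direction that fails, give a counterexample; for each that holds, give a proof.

Only the converse holds.

(⟹) This fails. Under p = T, s = F, r = F, the left side is true but the right side is false.

(⟸) Assume the antecedent. If p is true, (r ∧ (~r ⇒ p)) | p reduces to true regardless of the other variables. If p is false, the antecedent cannot hold. Either way (r ∧ (~r ⇒ p)) | p holds.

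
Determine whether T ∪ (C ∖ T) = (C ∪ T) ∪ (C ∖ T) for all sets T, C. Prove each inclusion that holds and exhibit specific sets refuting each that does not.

The two sets are equal.

Reverse inclusion. Let x ∈ (C ∪ T) ∪ (C ∖ T). Then either x ∈ T and x ∉ C; or x ∈ C and x ∉ T; or x ∈ T ∩ C. In each case x ∈ T ∪ (C ∖ T), so (C ∪ T) ∪ (C ∖ T) ⊆ T ∪ (C ∖ T).

Forward inclusion. Let x ∈ T ∪ (C ∖ T). Then either x ∈ T and x ∉ C; or x ∈ C and x ∉ T; or x ∈ T ∩ C. In each case x ∈ (C ∪ T) ∪ (C ∖ T), so T ∪ (C ∖ T) ⊆ (C ∪ T) ∪ (C ∖ T).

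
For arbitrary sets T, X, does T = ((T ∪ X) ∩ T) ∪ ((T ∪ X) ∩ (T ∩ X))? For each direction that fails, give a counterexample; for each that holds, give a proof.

Both inclusions hold; the sets are equal.

Forward inclusion. Let x ∈ T. Then either x ∈ T and x ∉ X; or x ∈ T ∩ X. In each case x ∈ ((T ∪ X) ∩ T) ∪ ((T ∪ X) ∩ (T ∩ X)), so T ⊆ ((T ∪ X) ∩ T) ∪ ((T ∪ X) ∩ (T ∩ X)).

Reverse inclusion. Let x ∈ ((T ∪ X) ∩ T) ∪ ((T ∪ X) ∩ (T ∩ X)). Then either x ∈ T and x ∉ X; or x ∈ T ∩ X. In each case x ∈ T, so ((T ∪ X) ∩ T) ∪ ((T ∪ X) ∩ (T ∩ X)) ⊆ T.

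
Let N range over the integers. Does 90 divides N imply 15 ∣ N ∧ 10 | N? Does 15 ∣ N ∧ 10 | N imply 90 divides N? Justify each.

Only the forward implication holds.

Forward direction. If 90 ∣ N, write N = 90q. Since 90 = 6·15, N = 15·(6q), so 15 ∣ N; and since 90 = 9·10, N = 10·(9q), so 10 ∣ N.

Converse. This fails: take N = 30. Both 15 ∣ 30 and 10 ∣ 30, yet 30 is not a multiple of 90 (since 30 = 0·90 + 30), so 90 ∤ 30.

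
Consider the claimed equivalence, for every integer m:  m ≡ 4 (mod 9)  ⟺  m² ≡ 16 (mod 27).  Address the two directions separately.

(→) This fails: take m = 13. Then 13 ≡ 4 (mod 9), but 13² = 169 ≡ 7 (mod 27), not 16.

(←) This fails: take m = 23. Then 23² = 529 ≡ 16 (mod 27), yet 23 ≡ 5 (mod 9), not 4.

Neither implication holds.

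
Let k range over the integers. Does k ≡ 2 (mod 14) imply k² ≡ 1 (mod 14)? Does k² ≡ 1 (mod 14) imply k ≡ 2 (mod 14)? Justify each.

Neither direction holds.

[⇒] This fails: take k = 2. Then 2 ≡ 2 (mod 14), but 2² = 4 ≡ 4 (mod 14), not 1.

[⇐] This fails: take k = 1. Then 1² = 1 ≡ 1 (mod 14), yet 1 ≡ 1 (mod 14), not 2.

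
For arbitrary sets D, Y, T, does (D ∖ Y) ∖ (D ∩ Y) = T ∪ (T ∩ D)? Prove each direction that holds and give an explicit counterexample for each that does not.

(⊆) fails and (⊇) fails.

(⊆) This inclusion fails. Take D = {1}, Y = ∅, T = ∅; then 1 ∈ (D ∖ Y) ∖ (D ∩ Y) but 1 ∉ T ∪ (T ∩ D).

(⊇) This inclusion fails. Take D = ∅, Y = ∅, T = {1}; then 1 ∈ T ∪ (T ∩ D) but 1 ∉ (D ∖ Y) ∖ (D ∩ Y).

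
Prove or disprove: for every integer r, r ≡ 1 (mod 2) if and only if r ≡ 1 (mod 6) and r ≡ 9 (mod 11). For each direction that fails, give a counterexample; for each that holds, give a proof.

(⇒) This fails: r = 1 gives 1 ≡ 1 (mod 2) but 1 ≡ 1 (mod 11), so the conjunction on the right does not hold.

(⇐) Conversely, if r ≡ 1 (mod 6) and r ≡ 9 (mod 11), then by the Chinese remainder theorem r ≡ 31 (mod 66). Since 31 ≡ 1 (mod 2) and 2 ∣ 66, we get r ≡ 1 (mod 2).

(⇒) fails; (⇐) holds.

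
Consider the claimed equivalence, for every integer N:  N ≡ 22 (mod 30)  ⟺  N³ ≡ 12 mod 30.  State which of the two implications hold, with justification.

[⇒] This fails: take N = 22. Then 22 ≡ 22 (mod 30), but 22³ = 10648 ≡ 28 (mod 30), not 12.

[⇐] This fails: take N = 18. Then 18³ = 5832 ≡ 12 (mod 30), yet 18 ≡ 18 (mod 30), not 22.

Neither implication holds.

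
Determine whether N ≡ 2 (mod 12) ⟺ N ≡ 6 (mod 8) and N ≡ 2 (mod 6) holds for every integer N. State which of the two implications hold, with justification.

(⟸) If N ≡ 6 (mod 8) and N ≡ 2 (mod 6), then by the Chinese remainder theorem N ≡ 14 (mod 24). Since 14 ≡ 2 (mod 12) and 12 ∣ 24, we get N ≡ 2 (mod 12).

(⟹) This fails: N = 2 gives 2 ≡ 2 (mod 12) but 2 ≡ 2 (mod 8), so the conjunction on the right does not hold.

Only the reverse direction holds.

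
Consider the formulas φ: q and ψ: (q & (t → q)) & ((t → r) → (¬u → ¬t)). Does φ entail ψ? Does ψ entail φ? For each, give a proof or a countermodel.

(⇒) fails; (⇐) holds.

[⇐] Assume the antecedent. If q is true, q reduces to true regardless of the other variables. If q is false, the antecedent cannot hold. Either way q holds.

[⇒] This fails. Under q = T, u = F, r = T, t = T, the left side is true but the right side is false.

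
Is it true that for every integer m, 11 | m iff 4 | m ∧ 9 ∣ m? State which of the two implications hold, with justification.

Both directions fail.

(⟹) This fails: take m = 11. Certainly 11 ∣ 11, but 4 ∤ 11.

(⟸) This fails: take m = 36. Both 4 ∣ 36 and 9 ∣ 36, yet 36 is not a multiple of 11 (since 36 = 3·11 + 3), so 11 ∤ 36.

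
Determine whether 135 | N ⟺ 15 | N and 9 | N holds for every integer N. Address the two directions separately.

[⇒] If 135 ∣ N, write N = 135q. Since 135 = 9·15, N = 15·(9q), so 15 ∣ N; and since 135 = 15·9, N = 9·(15q), so 9 ∣ N.

[⇐] This fails: take N = 45. Both 15 ∣ 45 and 9 ∣ 45, yet 45 is not a multiple of 135 (since 45 = 0·135 + 45), so 135 ∤ 45.

(⇒) holds; (⇐) fails.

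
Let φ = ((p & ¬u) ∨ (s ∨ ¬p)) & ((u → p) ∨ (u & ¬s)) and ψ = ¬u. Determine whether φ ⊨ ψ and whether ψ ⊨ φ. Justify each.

Not equivalent: only (⇐) holds.

Forward direction. This fails. Under s = F, u = T, p = F, the left side is true but the right side is false.

Converse. Assume the antecedent. If s is true, the antecedent forces (s = T, u = F, p = F) or (s = T, u = F, p = T), and the consequent holds there. If s is false, the antecedent forces (s = F, u = F, p = F) or (s = F, u = F, p = T), and the consequent holds there. Either way the consequent holds.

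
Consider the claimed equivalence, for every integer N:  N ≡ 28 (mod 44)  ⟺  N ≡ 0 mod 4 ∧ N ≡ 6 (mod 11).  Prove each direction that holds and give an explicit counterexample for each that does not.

Forward direction. Suppose N ≡ 28 (mod 44); write N = 44j + 28. Since 4 ∣ 44, reducing mod 4 gives N ≡ 28 ≡ 0 (mod 4); since 11 ∣ 44, reducing mod 11 gives N ≡ 28 ≡ 6 (mod 11).

Converse. If N ≡ 0 (mod 4) and N ≡ 6 (mod 11), then by the Chinese remainder theorem N ≡ 28 (mod 44). This is exactly N ≡ 28 (mod 44).

Both directions hold; the statement is true.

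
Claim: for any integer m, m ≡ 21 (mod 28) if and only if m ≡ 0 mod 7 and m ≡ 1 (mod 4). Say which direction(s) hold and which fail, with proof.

[⇐] If m ≡ 0 (mod 7) and m ≡ 1 (mod 4), then by the Chinese remainder theorem m ≡ 21 (mod 28). This is exactly m ≡ 21 (mod 28).

[⇒] Suppose m ≡ 21 (mod 28); write m = 28j + 21. Since 7 ∣ 28, reducing mod 7 gives m ≡ 21 ≡ 0 (mod 7); since 4 ∣ 28, reducing mod 4 gives m ≡ 21 ≡ 1 (mod 4).

Equivalent; both directions hold.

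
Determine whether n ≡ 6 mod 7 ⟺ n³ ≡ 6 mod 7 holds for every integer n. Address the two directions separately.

(⇒) holds; (⇐) fails.

(⟸) This fails: take n = 3. Then 3³ = 27 ≡ 6 (mod 7), yet 3 ≡ 3 (mod 7), not 6.

(⟹) Suppose n ≡ 6 mod 7. Write n = 7j + 6. Then (7j + 6)³ = 343j³ + 882j² + 756j + 216 = 7(49j³ + 126j² + 108j + 30) + 6, so n³ ≡ 6 (mod 7).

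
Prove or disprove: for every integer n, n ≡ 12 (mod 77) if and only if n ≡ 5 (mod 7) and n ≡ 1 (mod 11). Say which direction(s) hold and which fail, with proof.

Equivalent; both directions hold.

Forward direction. Suppose n ≡ 12 (mod 77); write n = 77j + 12. Since 7 ∣ 77, reducing mod 7 gives n ≡ 12 ≡ 5 (mod 7); since 11 ∣ 77, reducing mod 11 gives n ≡ 12 ≡ 1 (mod 11).

Converse. If n ≡ 5 (mod 7) and n ≡ 1 (mod 11), then by the Chinese remainder theorem n ≡ 12 (mod 77). This is exactly n ≡ 12 (mod 77).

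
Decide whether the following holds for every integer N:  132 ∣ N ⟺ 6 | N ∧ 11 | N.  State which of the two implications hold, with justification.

Only the forward direction holds.

(→) If 132 ∣ N, write N = 132q. Since 132 = 22·6, N = 6·(22q), so 6 ∣ N; and since 132 = 12·11, N = 11·(12q), so 11 ∣ N.

(←) This fails: take N = 66. Both 6 ∣ 66 and 11 ∣ 66, yet 66 is not a multiple of 132 (since 66 = 0·132 + 66), so 132 ∤ 66.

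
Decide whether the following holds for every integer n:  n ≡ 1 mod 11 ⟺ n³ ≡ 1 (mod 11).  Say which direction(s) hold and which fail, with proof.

Equivalent; both directions hold.

Forward direction. Suppose n ≡ 1 mod 11. Write n = 11j + 1. Then (11j + 1)³ = 1331j³ + 363j² + 33j + 1 = 11(121j³ + 33j² + 3j) + 1, so n³ ≡ 1 (mod 11).

Converse. Suppose n³ ≡ 1 (mod 11). The only residue r in {0, …, 10} with r³ ≡ 1 (mod 11) is r = 1, so n ≡ 1 (mod 11).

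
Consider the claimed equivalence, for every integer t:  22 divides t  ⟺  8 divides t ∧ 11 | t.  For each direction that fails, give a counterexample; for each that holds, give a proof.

The forward direction fails; the converse holds.

[⇒] This fails: take t = 22. Certainly 22 ∣ 22, but 8 ∤ 22.

[⇐] Suppose 8 ∣ t and 11 ∣ t. Any common multiple of 8 and 11 is a multiple of their lcm; here gcd(8, 11) = 1, so lcm(8, 11) = 8·11 = 88, so 88 ∣ t. Since 22 ∣ 88, it follows that 22 ∣ t.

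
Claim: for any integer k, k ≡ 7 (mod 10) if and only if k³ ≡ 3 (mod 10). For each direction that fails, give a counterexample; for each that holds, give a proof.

Forward direction. Suppose k ≡ 7 (mod 10). Write k = 10j + 7. Then (10j + 7)³ = 1000j³ + 2100j² + 1470j + 343 = 10(100j³ + 210j² + 147j + 34) + 3, so k³ ≡ 3 (mod 10).

Converse. For the converse, argue contrapositively. If k ≢ 7 (mod 10), then k is congruent to one of 0, 1, 2, 3, 4, 5, 6, 8, 9 modulo 10, and these give k³ ≡ 0, 1, 8, 7, 4, 5, 6, 2, 9 respectively — never 3.

The biconditional holds.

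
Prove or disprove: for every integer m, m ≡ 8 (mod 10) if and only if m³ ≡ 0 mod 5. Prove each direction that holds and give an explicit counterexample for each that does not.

(⇒) This fails: take m = 8. Then 8 ≡ 8 (mod 10), but 8³ = 512 ≡ 2 (mod 5), not 0.

(⇐) This fails: take m = 0. Then 0³ = 0 ≡ 0 (mod 5), yet 0 ≡ 0 (mod 10), not 8.

Neither direction holds.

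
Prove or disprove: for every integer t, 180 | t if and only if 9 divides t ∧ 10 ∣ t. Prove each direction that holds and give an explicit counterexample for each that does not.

(⇒) If 180 ∣ t, write t = 180q. Since 180 = 20·9, t = 9·(20q), so 9 ∣ t; and since 180 = 18·10, t = 10·(18q), so 10 ∣ t.

(⇐) This fails: take t = 90. Both 9 ∣ 90 and 10 ∣ 90, yet 90 is not a multiple of 180 (since 90 = 0·180 + 90), so 180 ∤ 90.

Only the forward direction holds.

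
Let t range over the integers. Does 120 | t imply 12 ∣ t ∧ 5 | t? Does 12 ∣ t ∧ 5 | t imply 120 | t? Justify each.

Only the forward direction holds.

(←) This fails: take t = 60. Both 12 ∣ 60 and 5 ∣ 60, yet 60 is not a multiple of 120 (since 60 = 0·120 + 60), so 120 ∤ 60.

(→) If 120 ∣ t, write t = 120q. Since 120 = 10·12, t = 12·(10q), so 12 ∣ t; and since 120 = 24·5, t = 5·(24q), so 5 ∣ t.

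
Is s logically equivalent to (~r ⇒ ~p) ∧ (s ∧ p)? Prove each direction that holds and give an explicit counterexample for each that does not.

(←) Assume the antecedent. If r is true, the antecedent forces (r = T, p = T, s = T), and s holds there. If r is false, the antecedent cannot hold. Either way s holds.

(→) This fails. Under r = F, p = F, s = T, the left side is true but the right side is false.

Not equivalent: only (⇐) holds.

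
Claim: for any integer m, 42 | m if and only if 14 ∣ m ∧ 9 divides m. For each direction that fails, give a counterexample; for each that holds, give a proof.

(⇒) fails; (⇐) holds.

(←) Suppose 14 ∣ m and 9 ∣ m. Any common multiple of 14 and 9 is a multiple of their lcm; here gcd(14, 9) = 1, so lcm(14, 9) = 14·9 = 126, so 126 ∣ m. Since 42 ∣ 126, it follows that 42 ∣ m.

(→) This fails: take m = 42. Certainly 42 ∣ 42, but 9 ∤ 42.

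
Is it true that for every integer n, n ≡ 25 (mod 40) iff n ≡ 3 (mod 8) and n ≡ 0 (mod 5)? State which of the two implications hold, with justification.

Forward direction. This fails: n = 25 gives 25 ≡ 25 (mod 40) but 25 ≡ 1 (mod 8), so the conjunction on the right does not hold.

Converse. This fails: n = 35 satisfies both congruences on the right (35 ≡ 3 mod 8 and 35 ≡ 0 mod 5) yet 35 ≡ 35 (mod 40), not 25.

Both directions fail.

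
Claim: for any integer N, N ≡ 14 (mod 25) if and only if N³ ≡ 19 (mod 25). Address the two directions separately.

Forward direction. Suppose N ≡ 14 (mod 25). Write N = 25j + 14. Then (25j + 14)³ = 15625j³ + 26250j² + 14700j + 2744 = 25(625j³ + 1050j² + 588j + 109) + 19, so N³ ≡ 19 (mod 25).

Converse. Suppose N³ ≡ 19 (mod 25). The only residue r in {0, …, 24} with r³ ≡ 19 (mod 25) is r = 14, so N ≡ 14 (mod 25).

Equivalent; both directions hold.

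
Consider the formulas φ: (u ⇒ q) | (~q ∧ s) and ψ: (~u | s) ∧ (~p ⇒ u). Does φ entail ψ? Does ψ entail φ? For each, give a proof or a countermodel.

Forward direction. This fails. Under u = F, p = F, s = F, q = F, the left side is true but the right side is false.

Converse. Assume the antecedent. If s is true, (u ⇒ q) | (~q ∧ s) reduces to true regardless of the other variables. If s is false, the antecedent forces (u = F, p = T, s = F, q = F) or (u = F, p = T, s = F, q = T), and (u ⇒ q) | (~q ∧ s) holds there. Either way (u ⇒ q) | (~q ∧ s) holds.

The forward direction fails; the converse holds.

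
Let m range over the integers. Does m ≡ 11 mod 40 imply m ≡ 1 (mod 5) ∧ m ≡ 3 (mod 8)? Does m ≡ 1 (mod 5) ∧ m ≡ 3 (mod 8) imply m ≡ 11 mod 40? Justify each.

Forward direction. Suppose m ≡ 11 (mod 40); write m = 40j + 11. Since 5 ∣ 40, reducing mod 5 gives m ≡ 11 ≡ 1 (mod 5); since 8 ∣ 40, reducing mod 8 gives m ≡ 11 ≡ 3 (mod 8).

Converse. If m ≡ 1 (mod 5) and m ≡ 3 (mod 8), then by the Chinese remainder theorem m ≡ 11 (mod 40). This is exactly m ≡ 11 (mod 40).

Both directions hold; the statement is true.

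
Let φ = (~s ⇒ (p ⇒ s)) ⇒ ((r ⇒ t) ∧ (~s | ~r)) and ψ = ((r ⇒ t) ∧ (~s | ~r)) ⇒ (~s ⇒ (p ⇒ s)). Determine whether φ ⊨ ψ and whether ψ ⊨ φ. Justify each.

(→) This fails. Under r = F, s = F, p = T, t = F, the left side is true but the right side is false.

(←) This fails. Under r = T, s = F, p = F, t = F, the left side is false but the right side is true.

Both directions fail.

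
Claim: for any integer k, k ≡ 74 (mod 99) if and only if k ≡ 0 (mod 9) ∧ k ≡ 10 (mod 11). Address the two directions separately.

(⇒) This fails: k = 74 gives 74 ≡ 74 (mod 99) but 74 ≡ 2 (mod 9), so the conjunction on the right does not hold.

(⇐) This fails: k = 54 satisfies both congruences on the right (54 ≡ 0 mod 9 and 54 ≡ 10 mod 11) yet 54 ≡ 54 (mod 99), not 74.

Neither implication holds.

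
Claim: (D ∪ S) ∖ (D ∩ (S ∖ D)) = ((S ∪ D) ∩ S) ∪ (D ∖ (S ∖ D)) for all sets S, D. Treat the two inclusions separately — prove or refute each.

Forward inclusion. Let x ∈ (D ∪ S) ∖ (D ∩ (S ∖ D)). Then either x ∈ S and x ∉ D; or x ∈ D and x ∉ S; or x ∈ S ∩ D. In each case x ∈ ((S ∪ D) ∩ S) ∪ (D ∖ (S ∖ D)), so (D ∪ S) ∖ (D ∩ (S ∖ D)) ⊆ ((S ∪ D) ∩ S) ∪ (D ∖ (S ∖ D)).

Reverse inclusion. Let x ∈ ((S ∪ D) ∩ S) ∪ (D ∖ (S ∖ D)). Then either x ∈ S and x ∉ D; or x ∈ D and x ∉ S; or x ∈ S ∩ D. In each case x ∈ (D ∪ S) ∖ (D ∩ (S ∖ D)), so ((S ∪ D) ∩ S) ∪ (D ∖ (S ∖ D)) ⊆ (D ∪ S) ∖ (D ∩ (S ∖ D)).

Both inclusions hold.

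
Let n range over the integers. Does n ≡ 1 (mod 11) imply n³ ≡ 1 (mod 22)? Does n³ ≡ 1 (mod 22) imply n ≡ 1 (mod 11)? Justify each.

[⇐] The residues r modulo 22 with r³ ≡ 1 (mod 22) are exactly {1}, and each is ≡ 1 (mod 11).

[⇒] This fails: take n = 12. Then 12 ≡ 1 (mod 11), but 12³ = 1728 ≡ 12 (mod 22), not 1.

The forward direction fails; the converse holds.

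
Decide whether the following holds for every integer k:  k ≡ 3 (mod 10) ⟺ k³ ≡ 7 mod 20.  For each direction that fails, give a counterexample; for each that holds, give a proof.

Only the converse holds.

[⇒] This fails: take k = 13. Then 13 ≡ 3 (mod 10), but 13³ = 2197 ≡ 17 (mod 20), not 7.

[⇐] Conversely, the residues r modulo 20 with r³ ≡ 7 (mod 20) are exactly {3}, and each is ≡ 3 (mod 10).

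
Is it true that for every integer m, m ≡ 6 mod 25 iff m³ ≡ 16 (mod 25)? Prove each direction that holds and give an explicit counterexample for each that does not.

(⟹) Suppose m ≡ 6 mod 25. Write m = 25j + 6. Then (25j + 6)³ = 15625j³ + 11250j² + 2700j + 216 = 25(625j³ + 450j² + 108j + 8) + 16, so m³ ≡ 16 (mod 25).

(⟸) Conversely, suppose m³ ≡ 16 (mod 25). The only residue r in {0, …, 24} with r³ ≡ 16 (mod 25) is r = 6, so m ≡ 6 (mod 25).

Both implications hold.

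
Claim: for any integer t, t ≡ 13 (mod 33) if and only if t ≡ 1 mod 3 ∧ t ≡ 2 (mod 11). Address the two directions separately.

Forward direction. Suppose t ≡ 13 (mod 33); write t = 33j + 13. Since 3 ∣ 33, reducing mod 3 gives t ≡ 13 ≡ 1 (mod 3); since 11 ∣ 33, reducing mod 11 gives t ≡ 13 ≡ 2 (mod 11).

Converse. If t ≡ 1 (mod 3) and t ≡ 2 (mod 11), then by the Chinese remainder theorem t ≡ 13 (mod 33). This is exactly t ≡ 13 (mod 33).

Equivalent; both directions hold.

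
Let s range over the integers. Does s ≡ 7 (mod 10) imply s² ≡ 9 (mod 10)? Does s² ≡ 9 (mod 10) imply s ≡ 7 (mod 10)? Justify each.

(⇒) Suppose s ≡ 7 (mod 10). Write s = 10j + 7. Then (10j + 7)² = 100j² + 140j + 49 = 10(10j² + 14j + 4) + 9, so s² ≡ 9 (mod 10).

(⇐) This fails: take s = 3. Then 3² = 9 ≡ 9 (mod 10), yet 3 ≡ 3 (mod 10), not 7.

Only the forward direction holds.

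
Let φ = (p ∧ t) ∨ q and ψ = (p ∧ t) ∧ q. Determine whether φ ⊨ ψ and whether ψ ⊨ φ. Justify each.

(⇒) fails; (⇐) holds.

(⇒) This fails. Under q = T, t = F, p = F, the left side is true but the right side is false.

(⇐) Assume the antecedent. If q is true, (p ∧ t) ∨ q reduces to true regardless of the other variables. If q is false, the antecedent cannot hold. Either way (p ∧ t) ∨ q holds.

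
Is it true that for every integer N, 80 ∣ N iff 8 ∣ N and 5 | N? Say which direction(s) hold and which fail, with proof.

(→) If 80 ∣ N, write N = 80q. Since 80 = 10·8, N = 8·(10q), so 8 ∣ N; and since 80 = 16·5, N = 5·(16q), so 5 ∣ N.

(←) This fails: take N = 40. Both 8 ∣ 40 and 5 ∣ 40, yet 40 is not a multiple of 80 (since 40 = 0·80 + 40), so 80 ∤ 40.

(⇒) holds; (⇐) fails.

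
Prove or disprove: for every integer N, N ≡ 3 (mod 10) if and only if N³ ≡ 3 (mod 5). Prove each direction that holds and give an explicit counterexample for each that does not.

(→) This fails: take N = 3. Then 3 ≡ 3 (mod 10), but 3³ = 27 ≡ 2 (mod 5), not 3.

(←) This fails: take N = 2. Then 2³ = 8 ≡ 3 (mod 5), yet 2 ≡ 2 (mod 10), not 3.

(⇒) fails and (⇐) fails.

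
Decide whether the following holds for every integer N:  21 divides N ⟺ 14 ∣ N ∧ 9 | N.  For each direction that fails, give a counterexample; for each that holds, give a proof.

(→) This fails: take N = 21. Certainly 21 ∣ 21, but 14 ∤ 21.

(←) Suppose 14 ∣ N and 9 ∣ N. Any common multiple of 14 and 9 is a multiple of their lcm; here gcd(14, 9) = 1, so lcm(14, 9) = 14·9 = 126, so 126 ∣ N. Since 21 ∣ 126, it follows that 21 ∣ N.

(⇒) fails; (⇐) holds.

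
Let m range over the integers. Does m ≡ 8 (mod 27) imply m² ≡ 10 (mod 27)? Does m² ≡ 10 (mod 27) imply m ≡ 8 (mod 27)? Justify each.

Only the forward direction holds.

[⇒] Suppose m ≡ 8 (mod 27). Write m = 27j + 8. Then (27j + 8)² = 729j² + 432j + 64 = 27(27j² + 16j + 2) + 10, so m² ≡ 10 (mod 27).

[⇐] This fails: take m = 19. Then 19² = 361 ≡ 10 (mod 27), yet 19 ≡ 19 (mod 27), not 8.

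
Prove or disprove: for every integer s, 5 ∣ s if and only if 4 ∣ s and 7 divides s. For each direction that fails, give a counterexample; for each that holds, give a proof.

Neither implication holds.

[⇒] This fails: take s = 5. Certainly 5 ∣ 5, but 4 ∤ 5.

[⇐] This fails: take s = 28. Both 4 ∣ 28 and 7 ∣ 28, yet 28 is not a multiple of 5 (since 28 = 5·5 + 3), so 5 ∤ 28.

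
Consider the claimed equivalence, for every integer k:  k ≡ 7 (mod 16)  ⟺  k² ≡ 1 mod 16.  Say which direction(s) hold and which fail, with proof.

Forward direction. Suppose k ≡ 7 (mod 16). Write k = 16j + 7. Then (16j + 7)² = 256j² + 224j + 49 = 16(16j² + 14j + 3) + 1, so k² ≡ 1 (mod 16).

Converse. This fails: take k = 1. Then 1² = 1 ≡ 1 (mod 16), yet 1 ≡ 1 (mod 16), not 7.

The forward direction holds; the converse fails.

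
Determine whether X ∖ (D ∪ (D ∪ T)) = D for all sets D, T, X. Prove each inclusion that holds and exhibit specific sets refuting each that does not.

Both inclusions fail.

(⟹) This inclusion fails. Take D = ∅, T = ∅, X = {1}; then 1 ∈ X ∖ (D ∪ (D ∪ T)) but 1 ∉ D.

(⟸) This inclusion fails. Take D = {1}, T = ∅, X = ∅; then 1 ∈ D but 1 ∉ X ∖ (D ∪ (D ∪ T)).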